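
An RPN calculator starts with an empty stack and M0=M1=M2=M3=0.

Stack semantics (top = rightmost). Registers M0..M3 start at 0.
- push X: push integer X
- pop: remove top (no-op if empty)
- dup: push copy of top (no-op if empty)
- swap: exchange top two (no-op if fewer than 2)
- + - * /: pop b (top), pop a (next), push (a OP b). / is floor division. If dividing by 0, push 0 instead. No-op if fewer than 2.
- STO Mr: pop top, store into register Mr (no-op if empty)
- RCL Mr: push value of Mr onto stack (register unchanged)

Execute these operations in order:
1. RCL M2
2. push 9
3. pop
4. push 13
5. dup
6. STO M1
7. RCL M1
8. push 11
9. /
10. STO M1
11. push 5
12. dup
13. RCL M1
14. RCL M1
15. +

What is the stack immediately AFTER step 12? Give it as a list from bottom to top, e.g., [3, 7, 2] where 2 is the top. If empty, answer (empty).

After op 1 (RCL M2): stack=[0] mem=[0,0,0,0]
After op 2 (push 9): stack=[0,9] mem=[0,0,0,0]
After op 3 (pop): stack=[0] mem=[0,0,0,0]
After op 4 (push 13): stack=[0,13] mem=[0,0,0,0]
After op 5 (dup): stack=[0,13,13] mem=[0,0,0,0]
After op 6 (STO M1): stack=[0,13] mem=[0,13,0,0]
After op 7 (RCL M1): stack=[0,13,13] mem=[0,13,0,0]
After op 8 (push 11): stack=[0,13,13,11] mem=[0,13,0,0]
After op 9 (/): stack=[0,13,1] mem=[0,13,0,0]
After op 10 (STO M1): stack=[0,13] mem=[0,1,0,0]
After op 11 (push 5): stack=[0,13,5] mem=[0,1,0,0]
After op 12 (dup): stack=[0,13,5,5] mem=[0,1,0,0]

[0, 13, 5, 5]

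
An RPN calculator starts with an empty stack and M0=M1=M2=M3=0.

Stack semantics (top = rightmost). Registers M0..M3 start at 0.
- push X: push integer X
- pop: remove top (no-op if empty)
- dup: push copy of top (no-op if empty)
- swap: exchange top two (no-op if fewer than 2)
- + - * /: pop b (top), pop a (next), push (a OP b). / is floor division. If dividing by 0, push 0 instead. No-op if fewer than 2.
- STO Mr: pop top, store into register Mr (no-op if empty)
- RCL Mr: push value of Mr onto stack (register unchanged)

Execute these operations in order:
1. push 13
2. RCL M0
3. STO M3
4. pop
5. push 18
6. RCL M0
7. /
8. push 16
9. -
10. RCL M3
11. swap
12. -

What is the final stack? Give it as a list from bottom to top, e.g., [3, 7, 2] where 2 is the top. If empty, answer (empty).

After op 1 (push 13): stack=[13] mem=[0,0,0,0]
After op 2 (RCL M0): stack=[13,0] mem=[0,0,0,0]
After op 3 (STO M3): stack=[13] mem=[0,0,0,0]
After op 4 (pop): stack=[empty] mem=[0,0,0,0]
After op 5 (push 18): stack=[18] mem=[0,0,0,0]
After op 6 (RCL M0): stack=[18,0] mem=[0,0,0,0]
After op 7 (/): stack=[0] mem=[0,0,0,0]
After op 8 (push 16): stack=[0,16] mem=[0,0,0,0]
After op 9 (-): stack=[-16] mem=[0,0,0,0]
After op 10 (RCL M3): stack=[-16,0] mem=[0,0,0,0]
After op 11 (swap): stack=[0,-16] mem=[0,0,0,0]
After op 12 (-): stack=[16] mem=[0,0,0,0]

Answer: [16]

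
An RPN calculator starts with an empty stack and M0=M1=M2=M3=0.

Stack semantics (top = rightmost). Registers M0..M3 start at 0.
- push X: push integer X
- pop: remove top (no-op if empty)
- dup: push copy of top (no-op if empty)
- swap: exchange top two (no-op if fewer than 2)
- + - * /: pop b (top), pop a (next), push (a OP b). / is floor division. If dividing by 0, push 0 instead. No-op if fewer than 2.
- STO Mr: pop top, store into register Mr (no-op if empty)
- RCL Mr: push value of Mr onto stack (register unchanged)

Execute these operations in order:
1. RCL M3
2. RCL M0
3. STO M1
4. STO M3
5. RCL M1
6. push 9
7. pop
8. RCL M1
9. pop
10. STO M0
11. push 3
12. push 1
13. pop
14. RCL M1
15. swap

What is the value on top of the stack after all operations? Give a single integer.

Answer: 3

Derivation:
After op 1 (RCL M3): stack=[0] mem=[0,0,0,0]
After op 2 (RCL M0): stack=[0,0] mem=[0,0,0,0]
After op 3 (STO M1): stack=[0] mem=[0,0,0,0]
After op 4 (STO M3): stack=[empty] mem=[0,0,0,0]
After op 5 (RCL M1): stack=[0] mem=[0,0,0,0]
After op 6 (push 9): stack=[0,9] mem=[0,0,0,0]
After op 7 (pop): stack=[0] mem=[0,0,0,0]
After op 8 (RCL M1): stack=[0,0] mem=[0,0,0,0]
After op 9 (pop): stack=[0] mem=[0,0,0,0]
After op 10 (STO M0): stack=[empty] mem=[0,0,0,0]
After op 11 (push 3): stack=[3] mem=[0,0,0,0]
After op 12 (push 1): stack=[3,1] mem=[0,0,0,0]
After op 13 (pop): stack=[3] mem=[0,0,0,0]
After op 14 (RCL M1): stack=[3,0] mem=[0,0,0,0]
After op 15 (swap): stack=[0,3] mem=[0,0,0,0]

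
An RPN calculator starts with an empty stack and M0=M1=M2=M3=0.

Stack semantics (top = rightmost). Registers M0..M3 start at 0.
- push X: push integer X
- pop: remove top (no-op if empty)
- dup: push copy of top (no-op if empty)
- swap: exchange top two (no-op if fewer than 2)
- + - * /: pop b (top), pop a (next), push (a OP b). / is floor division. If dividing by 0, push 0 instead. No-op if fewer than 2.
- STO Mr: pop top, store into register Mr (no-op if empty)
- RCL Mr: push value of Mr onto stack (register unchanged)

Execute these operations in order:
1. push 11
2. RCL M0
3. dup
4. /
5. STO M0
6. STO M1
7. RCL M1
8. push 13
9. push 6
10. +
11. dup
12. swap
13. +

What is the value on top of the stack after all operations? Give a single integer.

After op 1 (push 11): stack=[11] mem=[0,0,0,0]
After op 2 (RCL M0): stack=[11,0] mem=[0,0,0,0]
After op 3 (dup): stack=[11,0,0] mem=[0,0,0,0]
After op 4 (/): stack=[11,0] mem=[0,0,0,0]
After op 5 (STO M0): stack=[11] mem=[0,0,0,0]
After op 6 (STO M1): stack=[empty] mem=[0,11,0,0]
After op 7 (RCL M1): stack=[11] mem=[0,11,0,0]
After op 8 (push 13): stack=[11,13] mem=[0,11,0,0]
After op 9 (push 6): stack=[11,13,6] mem=[0,11,0,0]
After op 10 (+): stack=[11,19] mem=[0,11,0,0]
After op 11 (dup): stack=[11,19,19] mem=[0,11,0,0]
After op 12 (swap): stack=[11,19,19] mem=[0,11,0,0]
After op 13 (+): stack=[11,38] mem=[0,11,0,0]

Answer: 38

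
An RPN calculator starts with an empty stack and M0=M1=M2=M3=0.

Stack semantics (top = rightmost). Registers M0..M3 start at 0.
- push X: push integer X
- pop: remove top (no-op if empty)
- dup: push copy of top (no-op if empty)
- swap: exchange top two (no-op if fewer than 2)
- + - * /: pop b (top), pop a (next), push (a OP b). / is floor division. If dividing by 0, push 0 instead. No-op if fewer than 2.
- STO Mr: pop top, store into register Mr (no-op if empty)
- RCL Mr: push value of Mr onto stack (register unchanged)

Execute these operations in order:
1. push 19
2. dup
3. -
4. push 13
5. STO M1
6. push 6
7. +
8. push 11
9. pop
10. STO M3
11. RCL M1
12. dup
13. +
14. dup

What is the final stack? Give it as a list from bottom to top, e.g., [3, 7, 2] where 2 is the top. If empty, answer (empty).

After op 1 (push 19): stack=[19] mem=[0,0,0,0]
After op 2 (dup): stack=[19,19] mem=[0,0,0,0]
After op 3 (-): stack=[0] mem=[0,0,0,0]
After op 4 (push 13): stack=[0,13] mem=[0,0,0,0]
After op 5 (STO M1): stack=[0] mem=[0,13,0,0]
After op 6 (push 6): stack=[0,6] mem=[0,13,0,0]
After op 7 (+): stack=[6] mem=[0,13,0,0]
After op 8 (push 11): stack=[6,11] mem=[0,13,0,0]
After op 9 (pop): stack=[6] mem=[0,13,0,0]
After op 10 (STO M3): stack=[empty] mem=[0,13,0,6]
After op 11 (RCL M1): stack=[13] mem=[0,13,0,6]
After op 12 (dup): stack=[13,13] mem=[0,13,0,6]
After op 13 (+): stack=[26] mem=[0,13,0,6]
After op 14 (dup): stack=[26,26] mem=[0,13,0,6]

Answer: [26, 26]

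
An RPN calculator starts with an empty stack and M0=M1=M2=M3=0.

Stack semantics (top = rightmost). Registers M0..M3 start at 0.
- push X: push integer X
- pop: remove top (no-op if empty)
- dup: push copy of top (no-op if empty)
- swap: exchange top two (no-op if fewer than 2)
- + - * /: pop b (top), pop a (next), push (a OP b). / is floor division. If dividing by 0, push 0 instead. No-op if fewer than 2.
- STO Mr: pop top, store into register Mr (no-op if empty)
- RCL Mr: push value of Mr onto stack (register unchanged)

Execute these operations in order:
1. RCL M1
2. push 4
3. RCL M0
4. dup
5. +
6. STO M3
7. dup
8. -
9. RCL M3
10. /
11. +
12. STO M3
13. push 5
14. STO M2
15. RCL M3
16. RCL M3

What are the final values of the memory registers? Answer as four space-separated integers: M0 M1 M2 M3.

Answer: 0 0 5 0

Derivation:
After op 1 (RCL M1): stack=[0] mem=[0,0,0,0]
After op 2 (push 4): stack=[0,4] mem=[0,0,0,0]
After op 3 (RCL M0): stack=[0,4,0] mem=[0,0,0,0]
After op 4 (dup): stack=[0,4,0,0] mem=[0,0,0,0]
After op 5 (+): stack=[0,4,0] mem=[0,0,0,0]
After op 6 (STO M3): stack=[0,4] mem=[0,0,0,0]
After op 7 (dup): stack=[0,4,4] mem=[0,0,0,0]
After op 8 (-): stack=[0,0] mem=[0,0,0,0]
After op 9 (RCL M3): stack=[0,0,0] mem=[0,0,0,0]
After op 10 (/): stack=[0,0] mem=[0,0,0,0]
After op 11 (+): stack=[0] mem=[0,0,0,0]
After op 12 (STO M3): stack=[empty] mem=[0,0,0,0]
After op 13 (push 5): stack=[5] mem=[0,0,0,0]
After op 14 (STO M2): stack=[empty] mem=[0,0,5,0]
After op 15 (RCL M3): stack=[0] mem=[0,0,5,0]
After op 16 (RCL M3): stack=[0,0] mem=[0,0,5,0]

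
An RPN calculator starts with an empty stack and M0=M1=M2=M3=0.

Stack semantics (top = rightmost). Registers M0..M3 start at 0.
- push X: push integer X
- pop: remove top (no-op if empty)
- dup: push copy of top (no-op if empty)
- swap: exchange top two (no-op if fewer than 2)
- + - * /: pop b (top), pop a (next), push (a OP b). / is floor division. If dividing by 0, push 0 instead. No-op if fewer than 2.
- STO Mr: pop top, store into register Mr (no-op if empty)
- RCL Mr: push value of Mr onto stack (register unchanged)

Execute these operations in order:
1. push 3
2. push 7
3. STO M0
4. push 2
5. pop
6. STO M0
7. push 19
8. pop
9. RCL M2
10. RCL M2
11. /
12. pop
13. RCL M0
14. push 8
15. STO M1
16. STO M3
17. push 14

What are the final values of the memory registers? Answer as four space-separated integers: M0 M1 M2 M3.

After op 1 (push 3): stack=[3] mem=[0,0,0,0]
After op 2 (push 7): stack=[3,7] mem=[0,0,0,0]
After op 3 (STO M0): stack=[3] mem=[7,0,0,0]
After op 4 (push 2): stack=[3,2] mem=[7,0,0,0]
After op 5 (pop): stack=[3] mem=[7,0,0,0]
After op 6 (STO M0): stack=[empty] mem=[3,0,0,0]
After op 7 (push 19): stack=[19] mem=[3,0,0,0]
After op 8 (pop): stack=[empty] mem=[3,0,0,0]
After op 9 (RCL M2): stack=[0] mem=[3,0,0,0]
After op 10 (RCL M2): stack=[0,0] mem=[3,0,0,0]
After op 11 (/): stack=[0] mem=[3,0,0,0]
After op 12 (pop): stack=[empty] mem=[3,0,0,0]
After op 13 (RCL M0): stack=[3] mem=[3,0,0,0]
After op 14 (push 8): stack=[3,8] mem=[3,0,0,0]
After op 15 (STO M1): stack=[3] mem=[3,8,0,0]
After op 16 (STO M3): stack=[empty] mem=[3,8,0,3]
After op 17 (push 14): stack=[14] mem=[3,8,0,3]

Answer: 3 8 0 3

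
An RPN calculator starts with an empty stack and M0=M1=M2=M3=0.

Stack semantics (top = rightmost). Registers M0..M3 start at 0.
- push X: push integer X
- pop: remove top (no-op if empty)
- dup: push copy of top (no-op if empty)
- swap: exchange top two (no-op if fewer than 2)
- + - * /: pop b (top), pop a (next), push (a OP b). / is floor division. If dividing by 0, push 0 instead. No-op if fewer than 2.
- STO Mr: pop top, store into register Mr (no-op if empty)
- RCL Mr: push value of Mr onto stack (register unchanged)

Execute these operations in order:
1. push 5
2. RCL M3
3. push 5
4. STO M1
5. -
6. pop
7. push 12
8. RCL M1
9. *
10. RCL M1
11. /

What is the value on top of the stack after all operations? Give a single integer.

Answer: 12

Derivation:
After op 1 (push 5): stack=[5] mem=[0,0,0,0]
After op 2 (RCL M3): stack=[5,0] mem=[0,0,0,0]
After op 3 (push 5): stack=[5,0,5] mem=[0,0,0,0]
After op 4 (STO M1): stack=[5,0] mem=[0,5,0,0]
After op 5 (-): stack=[5] mem=[0,5,0,0]
After op 6 (pop): stack=[empty] mem=[0,5,0,0]
After op 7 (push 12): stack=[12] mem=[0,5,0,0]
After op 8 (RCL M1): stack=[12,5] mem=[0,5,0,0]
After op 9 (*): stack=[60] mem=[0,5,0,0]
After op 10 (RCL M1): stack=[60,5] mem=[0,5,0,0]
After op 11 (/): stack=[12] mem=[0,5,0,0]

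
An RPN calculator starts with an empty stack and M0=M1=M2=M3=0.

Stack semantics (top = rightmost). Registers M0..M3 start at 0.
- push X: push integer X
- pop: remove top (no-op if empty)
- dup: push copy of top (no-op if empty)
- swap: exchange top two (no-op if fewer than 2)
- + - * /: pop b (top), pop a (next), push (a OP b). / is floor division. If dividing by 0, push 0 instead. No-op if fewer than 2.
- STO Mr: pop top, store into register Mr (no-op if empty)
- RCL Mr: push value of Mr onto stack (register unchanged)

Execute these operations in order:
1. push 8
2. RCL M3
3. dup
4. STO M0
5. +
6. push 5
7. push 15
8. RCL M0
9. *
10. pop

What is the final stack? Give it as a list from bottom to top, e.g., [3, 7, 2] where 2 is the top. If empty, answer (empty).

After op 1 (push 8): stack=[8] mem=[0,0,0,0]
After op 2 (RCL M3): stack=[8,0] mem=[0,0,0,0]
After op 3 (dup): stack=[8,0,0] mem=[0,0,0,0]
After op 4 (STO M0): stack=[8,0] mem=[0,0,0,0]
After op 5 (+): stack=[8] mem=[0,0,0,0]
After op 6 (push 5): stack=[8,5] mem=[0,0,0,0]
After op 7 (push 15): stack=[8,5,15] mem=[0,0,0,0]
After op 8 (RCL M0): stack=[8,5,15,0] mem=[0,0,0,0]
After op 9 (*): stack=[8,5,0] mem=[0,0,0,0]
After op 10 (pop): stack=[8,5] mem=[0,0,0,0]

Answer: [8, 5]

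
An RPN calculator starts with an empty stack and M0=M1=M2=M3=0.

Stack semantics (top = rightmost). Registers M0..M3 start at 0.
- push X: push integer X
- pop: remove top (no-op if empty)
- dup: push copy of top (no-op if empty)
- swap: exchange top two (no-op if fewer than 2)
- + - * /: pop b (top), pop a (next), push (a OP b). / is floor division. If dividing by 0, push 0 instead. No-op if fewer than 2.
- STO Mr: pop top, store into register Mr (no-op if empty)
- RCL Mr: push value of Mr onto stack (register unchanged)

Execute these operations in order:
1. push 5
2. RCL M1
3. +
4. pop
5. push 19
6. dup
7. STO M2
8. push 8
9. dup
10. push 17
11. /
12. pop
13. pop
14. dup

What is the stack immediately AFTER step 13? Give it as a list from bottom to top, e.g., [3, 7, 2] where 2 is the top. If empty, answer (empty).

After op 1 (push 5): stack=[5] mem=[0,0,0,0]
After op 2 (RCL M1): stack=[5,0] mem=[0,0,0,0]
After op 3 (+): stack=[5] mem=[0,0,0,0]
After op 4 (pop): stack=[empty] mem=[0,0,0,0]
After op 5 (push 19): stack=[19] mem=[0,0,0,0]
After op 6 (dup): stack=[19,19] mem=[0,0,0,0]
After op 7 (STO M2): stack=[19] mem=[0,0,19,0]
After op 8 (push 8): stack=[19,8] mem=[0,0,19,0]
After op 9 (dup): stack=[19,8,8] mem=[0,0,19,0]
After op 10 (push 17): stack=[19,8,8,17] mem=[0,0,19,0]
After op 11 (/): stack=[19,8,0] mem=[0,0,19,0]
After op 12 (pop): stack=[19,8] mem=[0,0,19,0]
After op 13 (pop): stack=[19] mem=[0,0,19,0]

[19]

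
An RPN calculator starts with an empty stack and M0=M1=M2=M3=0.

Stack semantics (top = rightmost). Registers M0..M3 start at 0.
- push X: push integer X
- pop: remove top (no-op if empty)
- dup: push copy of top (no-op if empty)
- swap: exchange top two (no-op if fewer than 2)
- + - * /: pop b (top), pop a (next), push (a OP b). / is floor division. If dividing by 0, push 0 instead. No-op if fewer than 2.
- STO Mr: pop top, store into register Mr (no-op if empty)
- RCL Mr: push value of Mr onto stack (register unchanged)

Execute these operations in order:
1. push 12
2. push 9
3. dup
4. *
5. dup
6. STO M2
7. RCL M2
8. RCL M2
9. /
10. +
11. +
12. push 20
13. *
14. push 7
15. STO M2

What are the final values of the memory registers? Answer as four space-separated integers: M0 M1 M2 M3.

After op 1 (push 12): stack=[12] mem=[0,0,0,0]
After op 2 (push 9): stack=[12,9] mem=[0,0,0,0]
After op 3 (dup): stack=[12,9,9] mem=[0,0,0,0]
After op 4 (*): stack=[12,81] mem=[0,0,0,0]
After op 5 (dup): stack=[12,81,81] mem=[0,0,0,0]
After op 6 (STO M2): stack=[12,81] mem=[0,0,81,0]
After op 7 (RCL M2): stack=[12,81,81] mem=[0,0,81,0]
After op 8 (RCL M2): stack=[12,81,81,81] mem=[0,0,81,0]
After op 9 (/): stack=[12,81,1] mem=[0,0,81,0]
After op 10 (+): stack=[12,82] mem=[0,0,81,0]
After op 11 (+): stack=[94] mem=[0,0,81,0]
After op 12 (push 20): stack=[94,20] mem=[0,0,81,0]
After op 13 (*): stack=[1880] mem=[0,0,81,0]
After op 14 (push 7): stack=[1880,7] mem=[0,0,81,0]
After op 15 (STO M2): stack=[1880] mem=[0,0,7,0]

Answer: 0 0 7 0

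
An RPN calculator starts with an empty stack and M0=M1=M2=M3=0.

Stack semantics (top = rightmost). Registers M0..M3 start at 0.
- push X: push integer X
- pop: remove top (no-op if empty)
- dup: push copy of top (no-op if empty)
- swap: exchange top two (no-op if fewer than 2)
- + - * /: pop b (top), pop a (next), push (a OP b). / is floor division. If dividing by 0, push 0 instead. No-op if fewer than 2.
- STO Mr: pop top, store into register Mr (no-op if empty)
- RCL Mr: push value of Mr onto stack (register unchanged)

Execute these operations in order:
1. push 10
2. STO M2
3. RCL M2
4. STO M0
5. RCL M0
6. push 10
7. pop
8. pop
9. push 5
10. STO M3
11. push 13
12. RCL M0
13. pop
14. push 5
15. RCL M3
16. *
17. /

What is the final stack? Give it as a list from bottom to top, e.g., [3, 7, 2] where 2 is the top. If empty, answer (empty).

Answer: [0]

Derivation:
After op 1 (push 10): stack=[10] mem=[0,0,0,0]
After op 2 (STO M2): stack=[empty] mem=[0,0,10,0]
After op 3 (RCL M2): stack=[10] mem=[0,0,10,0]
After op 4 (STO M0): stack=[empty] mem=[10,0,10,0]
After op 5 (RCL M0): stack=[10] mem=[10,0,10,0]
After op 6 (push 10): stack=[10,10] mem=[10,0,10,0]
After op 7 (pop): stack=[10] mem=[10,0,10,0]
After op 8 (pop): stack=[empty] mem=[10,0,10,0]
After op 9 (push 5): stack=[5] mem=[10,0,10,0]
After op 10 (STO M3): stack=[empty] mem=[10,0,10,5]
After op 11 (push 13): stack=[13] mem=[10,0,10,5]
After op 12 (RCL M0): stack=[13,10] mem=[10,0,10,5]
After op 13 (pop): stack=[13] mem=[10,0,10,5]
After op 14 (push 5): stack=[13,5] mem=[10,0,10,5]
After op 15 (RCL M3): stack=[13,5,5] mem=[10,0,10,5]
After op 16 (*): stack=[13,25] mem=[10,0,10,5]
After op 17 (/): stack=[0] mem=[10,0,10,5]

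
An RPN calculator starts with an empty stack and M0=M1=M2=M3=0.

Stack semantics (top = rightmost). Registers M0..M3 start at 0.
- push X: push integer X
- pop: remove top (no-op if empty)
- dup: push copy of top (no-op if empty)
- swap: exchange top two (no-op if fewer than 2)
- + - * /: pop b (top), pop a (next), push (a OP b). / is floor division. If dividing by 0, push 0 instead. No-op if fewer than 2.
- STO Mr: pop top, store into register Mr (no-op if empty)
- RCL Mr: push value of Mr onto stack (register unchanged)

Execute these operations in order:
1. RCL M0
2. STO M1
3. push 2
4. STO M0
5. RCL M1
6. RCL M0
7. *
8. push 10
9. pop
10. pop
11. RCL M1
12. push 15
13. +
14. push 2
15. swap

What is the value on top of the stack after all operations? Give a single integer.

After op 1 (RCL M0): stack=[0] mem=[0,0,0,0]
After op 2 (STO M1): stack=[empty] mem=[0,0,0,0]
After op 3 (push 2): stack=[2] mem=[0,0,0,0]
After op 4 (STO M0): stack=[empty] mem=[2,0,0,0]
After op 5 (RCL M1): stack=[0] mem=[2,0,0,0]
After op 6 (RCL M0): stack=[0,2] mem=[2,0,0,0]
After op 7 (*): stack=[0] mem=[2,0,0,0]
After op 8 (push 10): stack=[0,10] mem=[2,0,0,0]
After op 9 (pop): stack=[0] mem=[2,0,0,0]
After op 10 (pop): stack=[empty] mem=[2,0,0,0]
After op 11 (RCL M1): stack=[0] mem=[2,0,0,0]
After op 12 (push 15): stack=[0,15] mem=[2,0,0,0]
After op 13 (+): stack=[15] mem=[2,0,0,0]
After op 14 (push 2): stack=[15,2] mem=[2,0,0,0]
After op 15 (swap): stack=[2,15] mem=[2,0,0,0]

Answer: 15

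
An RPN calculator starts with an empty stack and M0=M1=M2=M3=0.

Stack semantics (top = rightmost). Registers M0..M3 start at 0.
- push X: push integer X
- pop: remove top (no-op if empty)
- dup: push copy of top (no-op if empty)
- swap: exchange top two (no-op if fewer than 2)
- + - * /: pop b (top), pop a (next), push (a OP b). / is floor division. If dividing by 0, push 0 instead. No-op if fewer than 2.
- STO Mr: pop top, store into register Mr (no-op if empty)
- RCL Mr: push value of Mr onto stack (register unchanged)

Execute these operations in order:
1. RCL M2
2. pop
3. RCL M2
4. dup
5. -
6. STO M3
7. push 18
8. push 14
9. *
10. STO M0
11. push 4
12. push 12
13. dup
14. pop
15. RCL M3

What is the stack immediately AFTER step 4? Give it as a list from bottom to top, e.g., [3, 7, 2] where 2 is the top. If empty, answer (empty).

After op 1 (RCL M2): stack=[0] mem=[0,0,0,0]
After op 2 (pop): stack=[empty] mem=[0,0,0,0]
After op 3 (RCL M2): stack=[0] mem=[0,0,0,0]
After op 4 (dup): stack=[0,0] mem=[0,0,0,0]

[0, 0]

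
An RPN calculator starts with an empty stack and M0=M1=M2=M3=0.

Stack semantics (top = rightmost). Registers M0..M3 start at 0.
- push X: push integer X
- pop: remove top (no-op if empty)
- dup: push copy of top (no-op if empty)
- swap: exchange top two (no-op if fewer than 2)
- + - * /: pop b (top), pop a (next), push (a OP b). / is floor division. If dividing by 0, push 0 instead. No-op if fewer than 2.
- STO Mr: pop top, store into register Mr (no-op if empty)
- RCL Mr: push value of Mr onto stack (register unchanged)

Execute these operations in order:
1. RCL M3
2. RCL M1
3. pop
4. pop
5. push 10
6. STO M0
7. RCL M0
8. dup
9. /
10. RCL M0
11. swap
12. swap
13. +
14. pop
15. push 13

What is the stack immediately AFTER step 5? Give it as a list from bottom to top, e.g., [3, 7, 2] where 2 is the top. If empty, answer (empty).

After op 1 (RCL M3): stack=[0] mem=[0,0,0,0]
After op 2 (RCL M1): stack=[0,0] mem=[0,0,0,0]
After op 3 (pop): stack=[0] mem=[0,0,0,0]
After op 4 (pop): stack=[empty] mem=[0,0,0,0]
After op 5 (push 10): stack=[10] mem=[0,0,0,0]

[10]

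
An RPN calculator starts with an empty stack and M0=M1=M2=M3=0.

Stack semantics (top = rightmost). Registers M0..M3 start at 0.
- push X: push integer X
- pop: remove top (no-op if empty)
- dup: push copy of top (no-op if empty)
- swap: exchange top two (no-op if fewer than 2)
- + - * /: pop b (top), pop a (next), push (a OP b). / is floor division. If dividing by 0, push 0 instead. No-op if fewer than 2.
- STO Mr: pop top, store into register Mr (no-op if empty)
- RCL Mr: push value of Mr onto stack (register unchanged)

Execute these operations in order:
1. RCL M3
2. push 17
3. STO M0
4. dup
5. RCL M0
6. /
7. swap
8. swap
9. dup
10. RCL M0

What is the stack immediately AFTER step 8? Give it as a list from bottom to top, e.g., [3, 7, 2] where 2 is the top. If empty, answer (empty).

After op 1 (RCL M3): stack=[0] mem=[0,0,0,0]
After op 2 (push 17): stack=[0,17] mem=[0,0,0,0]
After op 3 (STO M0): stack=[0] mem=[17,0,0,0]
After op 4 (dup): stack=[0,0] mem=[17,0,0,0]
After op 5 (RCL M0): stack=[0,0,17] mem=[17,0,0,0]
After op 6 (/): stack=[0,0] mem=[17,0,0,0]
After op 7 (swap): stack=[0,0] mem=[17,0,0,0]
After op 8 (swap): stack=[0,0] mem=[17,0,0,0]

[0, 0]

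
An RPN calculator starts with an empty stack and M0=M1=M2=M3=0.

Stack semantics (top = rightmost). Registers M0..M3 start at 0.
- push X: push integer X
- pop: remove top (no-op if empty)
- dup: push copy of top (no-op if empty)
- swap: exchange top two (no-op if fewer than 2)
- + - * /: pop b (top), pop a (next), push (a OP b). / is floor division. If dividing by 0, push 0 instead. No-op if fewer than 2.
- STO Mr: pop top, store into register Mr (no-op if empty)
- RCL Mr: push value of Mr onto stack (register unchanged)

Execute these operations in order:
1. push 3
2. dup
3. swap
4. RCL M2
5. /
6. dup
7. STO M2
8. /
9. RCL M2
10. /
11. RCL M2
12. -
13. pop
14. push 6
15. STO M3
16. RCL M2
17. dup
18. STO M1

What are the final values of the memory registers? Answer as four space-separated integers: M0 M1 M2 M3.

Answer: 0 0 0 6

Derivation:
After op 1 (push 3): stack=[3] mem=[0,0,0,0]
After op 2 (dup): stack=[3,3] mem=[0,0,0,0]
After op 3 (swap): stack=[3,3] mem=[0,0,0,0]
After op 4 (RCL M2): stack=[3,3,0] mem=[0,0,0,0]
After op 5 (/): stack=[3,0] mem=[0,0,0,0]
After op 6 (dup): stack=[3,0,0] mem=[0,0,0,0]
After op 7 (STO M2): stack=[3,0] mem=[0,0,0,0]
After op 8 (/): stack=[0] mem=[0,0,0,0]
After op 9 (RCL M2): stack=[0,0] mem=[0,0,0,0]
After op 10 (/): stack=[0] mem=[0,0,0,0]
After op 11 (RCL M2): stack=[0,0] mem=[0,0,0,0]
After op 12 (-): stack=[0] mem=[0,0,0,0]
After op 13 (pop): stack=[empty] mem=[0,0,0,0]
After op 14 (push 6): stack=[6] mem=[0,0,0,0]
After op 15 (STO M3): stack=[empty] mem=[0,0,0,6]
After op 16 (RCL M2): stack=[0] mem=[0,0,0,6]
After op 17 (dup): stack=[0,0] mem=[0,0,0,6]
After op 18 (STO M1): stack=[0] mem=[0,0,0,6]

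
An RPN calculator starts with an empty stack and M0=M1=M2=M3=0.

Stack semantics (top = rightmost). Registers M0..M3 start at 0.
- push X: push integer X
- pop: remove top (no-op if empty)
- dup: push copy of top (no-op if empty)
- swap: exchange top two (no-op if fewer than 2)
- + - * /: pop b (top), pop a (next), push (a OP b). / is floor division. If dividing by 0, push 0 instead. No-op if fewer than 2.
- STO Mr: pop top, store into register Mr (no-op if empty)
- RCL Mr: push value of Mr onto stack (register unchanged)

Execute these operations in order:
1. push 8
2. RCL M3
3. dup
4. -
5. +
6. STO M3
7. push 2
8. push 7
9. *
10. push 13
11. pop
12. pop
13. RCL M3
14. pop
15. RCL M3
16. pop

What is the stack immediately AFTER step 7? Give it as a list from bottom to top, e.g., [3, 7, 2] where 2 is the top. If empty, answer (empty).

After op 1 (push 8): stack=[8] mem=[0,0,0,0]
After op 2 (RCL M3): stack=[8,0] mem=[0,0,0,0]
After op 3 (dup): stack=[8,0,0] mem=[0,0,0,0]
After op 4 (-): stack=[8,0] mem=[0,0,0,0]
After op 5 (+): stack=[8] mem=[0,0,0,0]
After op 6 (STO M3): stack=[empty] mem=[0,0,0,8]
After op 7 (push 2): stack=[2] mem=[0,0,0,8]

[2]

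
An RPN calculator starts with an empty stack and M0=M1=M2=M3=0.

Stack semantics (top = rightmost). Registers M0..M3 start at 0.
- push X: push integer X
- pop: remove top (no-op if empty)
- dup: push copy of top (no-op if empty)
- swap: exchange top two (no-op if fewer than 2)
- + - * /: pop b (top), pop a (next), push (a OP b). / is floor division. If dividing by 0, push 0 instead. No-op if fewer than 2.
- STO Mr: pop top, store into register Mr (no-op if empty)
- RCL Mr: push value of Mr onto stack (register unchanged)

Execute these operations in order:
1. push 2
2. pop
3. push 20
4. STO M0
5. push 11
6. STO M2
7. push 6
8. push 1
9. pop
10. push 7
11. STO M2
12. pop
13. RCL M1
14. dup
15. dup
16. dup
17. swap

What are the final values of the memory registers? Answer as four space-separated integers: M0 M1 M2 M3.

Answer: 20 0 7 0

Derivation:
After op 1 (push 2): stack=[2] mem=[0,0,0,0]
After op 2 (pop): stack=[empty] mem=[0,0,0,0]
After op 3 (push 20): stack=[20] mem=[0,0,0,0]
After op 4 (STO M0): stack=[empty] mem=[20,0,0,0]
After op 5 (push 11): stack=[11] mem=[20,0,0,0]
After op 6 (STO M2): stack=[empty] mem=[20,0,11,0]
After op 7 (push 6): stack=[6] mem=[20,0,11,0]
After op 8 (push 1): stack=[6,1] mem=[20,0,11,0]
After op 9 (pop): stack=[6] mem=[20,0,11,0]
After op 10 (push 7): stack=[6,7] mem=[20,0,11,0]
After op 11 (STO M2): stack=[6] mem=[20,0,7,0]
After op 12 (pop): stack=[empty] mem=[20,0,7,0]
After op 13 (RCL M1): stack=[0] mem=[20,0,7,0]
After op 14 (dup): stack=[0,0] mem=[20,0,7,0]
After op 15 (dup): stack=[0,0,0] mem=[20,0,7,0]
After op 16 (dup): stack=[0,0,0,0] mem=[20,0,7,0]
After op 17 (swap): stack=[0,0,0,0] mem=[20,0,7,0]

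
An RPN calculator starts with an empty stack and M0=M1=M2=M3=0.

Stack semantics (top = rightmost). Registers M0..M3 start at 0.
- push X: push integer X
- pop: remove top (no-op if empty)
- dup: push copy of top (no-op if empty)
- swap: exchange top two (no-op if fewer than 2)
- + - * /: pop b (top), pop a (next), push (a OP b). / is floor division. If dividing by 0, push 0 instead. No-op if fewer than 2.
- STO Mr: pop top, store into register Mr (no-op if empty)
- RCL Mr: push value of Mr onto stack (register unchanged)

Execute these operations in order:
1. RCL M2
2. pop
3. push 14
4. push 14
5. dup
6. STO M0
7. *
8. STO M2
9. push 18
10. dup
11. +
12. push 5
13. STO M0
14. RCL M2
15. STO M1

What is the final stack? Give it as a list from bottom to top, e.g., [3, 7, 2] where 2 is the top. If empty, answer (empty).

Answer: [36]

Derivation:
After op 1 (RCL M2): stack=[0] mem=[0,0,0,0]
After op 2 (pop): stack=[empty] mem=[0,0,0,0]
After op 3 (push 14): stack=[14] mem=[0,0,0,0]
After op 4 (push 14): stack=[14,14] mem=[0,0,0,0]
After op 5 (dup): stack=[14,14,14] mem=[0,0,0,0]
After op 6 (STO M0): stack=[14,14] mem=[14,0,0,0]
After op 7 (*): stack=[196] mem=[14,0,0,0]
After op 8 (STO M2): stack=[empty] mem=[14,0,196,0]
After op 9 (push 18): stack=[18] mem=[14,0,196,0]
After op 10 (dup): stack=[18,18] mem=[14,0,196,0]
After op 11 (+): stack=[36] mem=[14,0,196,0]
After op 12 (push 5): stack=[36,5] mem=[14,0,196,0]
After op 13 (STO M0): stack=[36] mem=[5,0,196,0]
After op 14 (RCL M2): stack=[36,196] mem=[5,0,196,0]
After op 15 (STO M1): stack=[36] mem=[5,196,196,0]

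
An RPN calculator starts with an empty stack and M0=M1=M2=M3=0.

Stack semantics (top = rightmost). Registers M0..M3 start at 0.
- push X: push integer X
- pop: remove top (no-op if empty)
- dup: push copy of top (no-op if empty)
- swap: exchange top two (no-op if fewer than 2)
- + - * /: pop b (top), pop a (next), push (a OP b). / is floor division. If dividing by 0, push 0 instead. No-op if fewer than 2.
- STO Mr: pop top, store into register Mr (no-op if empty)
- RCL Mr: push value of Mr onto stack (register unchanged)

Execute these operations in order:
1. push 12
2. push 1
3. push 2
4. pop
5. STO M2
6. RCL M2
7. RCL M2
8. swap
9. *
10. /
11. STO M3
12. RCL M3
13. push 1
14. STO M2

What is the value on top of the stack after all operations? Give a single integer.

After op 1 (push 12): stack=[12] mem=[0,0,0,0]
After op 2 (push 1): stack=[12,1] mem=[0,0,0,0]
After op 3 (push 2): stack=[12,1,2] mem=[0,0,0,0]
After op 4 (pop): stack=[12,1] mem=[0,0,0,0]
After op 5 (STO M2): stack=[12] mem=[0,0,1,0]
After op 6 (RCL M2): stack=[12,1] mem=[0,0,1,0]
After op 7 (RCL M2): stack=[12,1,1] mem=[0,0,1,0]
After op 8 (swap): stack=[12,1,1] mem=[0,0,1,0]
After op 9 (*): stack=[12,1] mem=[0,0,1,0]
After op 10 (/): stack=[12] mem=[0,0,1,0]
After op 11 (STO M3): stack=[empty] mem=[0,0,1,12]
After op 12 (RCL M3): stack=[12] mem=[0,0,1,12]
After op 13 (push 1): stack=[12,1] mem=[0,0,1,12]
After op 14 (STO M2): stack=[12] mem=[0,0,1,12]

Answer: 12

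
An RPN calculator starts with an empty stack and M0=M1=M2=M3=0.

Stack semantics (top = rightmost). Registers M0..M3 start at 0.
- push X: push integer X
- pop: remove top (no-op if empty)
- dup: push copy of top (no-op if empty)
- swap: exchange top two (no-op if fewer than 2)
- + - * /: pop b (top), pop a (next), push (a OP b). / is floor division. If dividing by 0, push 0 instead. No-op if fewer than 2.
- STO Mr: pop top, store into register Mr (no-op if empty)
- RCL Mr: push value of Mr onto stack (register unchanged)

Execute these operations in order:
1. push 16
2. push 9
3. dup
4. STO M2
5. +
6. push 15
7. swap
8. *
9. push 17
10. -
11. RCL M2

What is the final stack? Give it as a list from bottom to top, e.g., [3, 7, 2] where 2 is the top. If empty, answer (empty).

After op 1 (push 16): stack=[16] mem=[0,0,0,0]
After op 2 (push 9): stack=[16,9] mem=[0,0,0,0]
After op 3 (dup): stack=[16,9,9] mem=[0,0,0,0]
After op 4 (STO M2): stack=[16,9] mem=[0,0,9,0]
After op 5 (+): stack=[25] mem=[0,0,9,0]
After op 6 (push 15): stack=[25,15] mem=[0,0,9,0]
After op 7 (swap): stack=[15,25] mem=[0,0,9,0]
After op 8 (*): stack=[375] mem=[0,0,9,0]
After op 9 (push 17): stack=[375,17] mem=[0,0,9,0]
After op 10 (-): stack=[358] mem=[0,0,9,0]
After op 11 (RCL M2): stack=[358,9] mem=[0,0,9,0]

Answer: [358, 9]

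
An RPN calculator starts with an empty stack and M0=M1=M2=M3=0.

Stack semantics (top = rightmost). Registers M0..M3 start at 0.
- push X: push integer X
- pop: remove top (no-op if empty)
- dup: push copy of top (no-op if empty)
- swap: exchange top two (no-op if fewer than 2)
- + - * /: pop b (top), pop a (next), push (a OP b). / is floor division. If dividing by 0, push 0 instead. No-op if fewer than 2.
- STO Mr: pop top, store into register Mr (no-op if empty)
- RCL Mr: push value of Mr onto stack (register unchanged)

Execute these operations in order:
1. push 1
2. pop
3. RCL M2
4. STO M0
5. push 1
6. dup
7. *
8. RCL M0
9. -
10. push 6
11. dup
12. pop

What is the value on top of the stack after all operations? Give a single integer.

After op 1 (push 1): stack=[1] mem=[0,0,0,0]
After op 2 (pop): stack=[empty] mem=[0,0,0,0]
After op 3 (RCL M2): stack=[0] mem=[0,0,0,0]
After op 4 (STO M0): stack=[empty] mem=[0,0,0,0]
After op 5 (push 1): stack=[1] mem=[0,0,0,0]
After op 6 (dup): stack=[1,1] mem=[0,0,0,0]
After op 7 (*): stack=[1] mem=[0,0,0,0]
After op 8 (RCL M0): stack=[1,0] mem=[0,0,0,0]
After op 9 (-): stack=[1] mem=[0,0,0,0]
After op 10 (push 6): stack=[1,6] mem=[0,0,0,0]
After op 11 (dup): stack=[1,6,6] mem=[0,0,0,0]
After op 12 (pop): stack=[1,6] mem=[0,0,0,0]

Answer: 6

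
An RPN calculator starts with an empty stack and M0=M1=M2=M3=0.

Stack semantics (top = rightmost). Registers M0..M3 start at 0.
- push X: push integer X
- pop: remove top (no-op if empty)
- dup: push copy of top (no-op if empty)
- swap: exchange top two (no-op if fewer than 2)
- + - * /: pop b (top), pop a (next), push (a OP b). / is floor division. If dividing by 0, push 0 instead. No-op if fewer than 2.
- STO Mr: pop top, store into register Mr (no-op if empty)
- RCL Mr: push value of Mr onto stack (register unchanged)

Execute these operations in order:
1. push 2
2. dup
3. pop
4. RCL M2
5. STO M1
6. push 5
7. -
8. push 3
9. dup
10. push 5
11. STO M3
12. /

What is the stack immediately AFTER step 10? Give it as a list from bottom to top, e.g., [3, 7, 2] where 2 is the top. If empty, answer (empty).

After op 1 (push 2): stack=[2] mem=[0,0,0,0]
After op 2 (dup): stack=[2,2] mem=[0,0,0,0]
After op 3 (pop): stack=[2] mem=[0,0,0,0]
After op 4 (RCL M2): stack=[2,0] mem=[0,0,0,0]
After op 5 (STO M1): stack=[2] mem=[0,0,0,0]
After op 6 (push 5): stack=[2,5] mem=[0,0,0,0]
After op 7 (-): stack=[-3] mem=[0,0,0,0]
After op 8 (push 3): stack=[-3,3] mem=[0,0,0,0]
After op 9 (dup): stack=[-3,3,3] mem=[0,0,0,0]
After op 10 (push 5): stack=[-3,3,3,5] mem=[0,0,0,0]

[-3, 3, 3, 5]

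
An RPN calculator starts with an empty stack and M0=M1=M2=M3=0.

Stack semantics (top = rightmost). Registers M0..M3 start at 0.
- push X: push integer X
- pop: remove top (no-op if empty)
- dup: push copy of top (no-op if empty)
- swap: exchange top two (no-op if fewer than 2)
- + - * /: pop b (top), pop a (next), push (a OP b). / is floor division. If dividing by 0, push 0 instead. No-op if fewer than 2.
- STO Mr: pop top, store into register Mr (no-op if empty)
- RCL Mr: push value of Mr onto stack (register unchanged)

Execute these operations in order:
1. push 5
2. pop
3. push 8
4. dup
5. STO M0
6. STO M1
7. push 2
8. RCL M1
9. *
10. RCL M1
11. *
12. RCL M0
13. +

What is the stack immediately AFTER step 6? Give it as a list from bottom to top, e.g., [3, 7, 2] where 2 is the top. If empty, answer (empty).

After op 1 (push 5): stack=[5] mem=[0,0,0,0]
After op 2 (pop): stack=[empty] mem=[0,0,0,0]
After op 3 (push 8): stack=[8] mem=[0,0,0,0]
After op 4 (dup): stack=[8,8] mem=[0,0,0,0]
After op 5 (STO M0): stack=[8] mem=[8,0,0,0]
After op 6 (STO M1): stack=[empty] mem=[8,8,0,0]

(empty)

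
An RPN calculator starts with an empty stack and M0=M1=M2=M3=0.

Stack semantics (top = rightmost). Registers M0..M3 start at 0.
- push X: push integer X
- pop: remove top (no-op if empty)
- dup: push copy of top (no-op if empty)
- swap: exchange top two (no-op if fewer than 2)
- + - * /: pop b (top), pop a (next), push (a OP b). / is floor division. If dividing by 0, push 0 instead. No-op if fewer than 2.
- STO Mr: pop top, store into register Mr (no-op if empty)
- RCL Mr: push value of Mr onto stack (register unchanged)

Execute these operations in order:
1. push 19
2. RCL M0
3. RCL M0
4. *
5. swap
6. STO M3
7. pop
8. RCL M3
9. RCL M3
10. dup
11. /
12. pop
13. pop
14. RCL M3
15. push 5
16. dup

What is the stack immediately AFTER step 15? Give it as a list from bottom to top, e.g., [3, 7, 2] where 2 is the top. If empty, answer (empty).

After op 1 (push 19): stack=[19] mem=[0,0,0,0]
After op 2 (RCL M0): stack=[19,0] mem=[0,0,0,0]
After op 3 (RCL M0): stack=[19,0,0] mem=[0,0,0,0]
After op 4 (*): stack=[19,0] mem=[0,0,0,0]
After op 5 (swap): stack=[0,19] mem=[0,0,0,0]
After op 6 (STO M3): stack=[0] mem=[0,0,0,19]
After op 7 (pop): stack=[empty] mem=[0,0,0,19]
After op 8 (RCL M3): stack=[19] mem=[0,0,0,19]
After op 9 (RCL M3): stack=[19,19] mem=[0,0,0,19]
After op 10 (dup): stack=[19,19,19] mem=[0,0,0,19]
After op 11 (/): stack=[19,1] mem=[0,0,0,19]
After op 12 (pop): stack=[19] mem=[0,0,0,19]
After op 13 (pop): stack=[empty] mem=[0,0,0,19]
After op 14 (RCL M3): stack=[19] mem=[0,0,0,19]
After op 15 (push 5): stack=[19,5] mem=[0,0,0,19]

[19, 5]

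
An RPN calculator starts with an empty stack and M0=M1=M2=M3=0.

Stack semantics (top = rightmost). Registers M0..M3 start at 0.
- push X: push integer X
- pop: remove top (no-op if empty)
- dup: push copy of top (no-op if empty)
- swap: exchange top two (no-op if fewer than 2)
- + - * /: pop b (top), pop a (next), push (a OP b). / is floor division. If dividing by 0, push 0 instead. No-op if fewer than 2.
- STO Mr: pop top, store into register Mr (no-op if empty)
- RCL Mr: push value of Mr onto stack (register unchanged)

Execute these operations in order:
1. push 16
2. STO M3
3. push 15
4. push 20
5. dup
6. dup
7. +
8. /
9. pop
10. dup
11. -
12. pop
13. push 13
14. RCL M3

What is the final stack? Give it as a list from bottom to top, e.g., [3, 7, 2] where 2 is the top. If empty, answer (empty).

Answer: [13, 16]

Derivation:
After op 1 (push 16): stack=[16] mem=[0,0,0,0]
After op 2 (STO M3): stack=[empty] mem=[0,0,0,16]
After op 3 (push 15): stack=[15] mem=[0,0,0,16]
After op 4 (push 20): stack=[15,20] mem=[0,0,0,16]
After op 5 (dup): stack=[15,20,20] mem=[0,0,0,16]
After op 6 (dup): stack=[15,20,20,20] mem=[0,0,0,16]
After op 7 (+): stack=[15,20,40] mem=[0,0,0,16]
After op 8 (/): stack=[15,0] mem=[0,0,0,16]
After op 9 (pop): stack=[15] mem=[0,0,0,16]
After op 10 (dup): stack=[15,15] mem=[0,0,0,16]
After op 11 (-): stack=[0] mem=[0,0,0,16]
After op 12 (pop): stack=[empty] mem=[0,0,0,16]
After op 13 (push 13): stack=[13] mem=[0,0,0,16]
After op 14 (RCL M3): stack=[13,16] mem=[0,0,0,16]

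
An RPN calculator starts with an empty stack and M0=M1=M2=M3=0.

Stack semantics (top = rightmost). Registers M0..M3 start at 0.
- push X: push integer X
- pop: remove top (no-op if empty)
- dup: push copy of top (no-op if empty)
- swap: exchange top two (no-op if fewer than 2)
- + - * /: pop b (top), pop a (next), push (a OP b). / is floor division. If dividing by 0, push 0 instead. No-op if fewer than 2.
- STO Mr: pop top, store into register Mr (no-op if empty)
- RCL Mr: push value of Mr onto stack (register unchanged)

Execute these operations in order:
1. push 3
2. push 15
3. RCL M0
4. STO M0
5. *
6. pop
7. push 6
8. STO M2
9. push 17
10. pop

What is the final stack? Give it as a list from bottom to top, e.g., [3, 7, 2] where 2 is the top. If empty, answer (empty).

Answer: (empty)

Derivation:
After op 1 (push 3): stack=[3] mem=[0,0,0,0]
After op 2 (push 15): stack=[3,15] mem=[0,0,0,0]
After op 3 (RCL M0): stack=[3,15,0] mem=[0,0,0,0]
After op 4 (STO M0): stack=[3,15] mem=[0,0,0,0]
After op 5 (*): stack=[45] mem=[0,0,0,0]
After op 6 (pop): stack=[empty] mem=[0,0,0,0]
After op 7 (push 6): stack=[6] mem=[0,0,0,0]
After op 8 (STO M2): stack=[empty] mem=[0,0,6,0]
After op 9 (push 17): stack=[17] mem=[0,0,6,0]
After op 10 (pop): stack=[empty] mem=[0,0,6,0]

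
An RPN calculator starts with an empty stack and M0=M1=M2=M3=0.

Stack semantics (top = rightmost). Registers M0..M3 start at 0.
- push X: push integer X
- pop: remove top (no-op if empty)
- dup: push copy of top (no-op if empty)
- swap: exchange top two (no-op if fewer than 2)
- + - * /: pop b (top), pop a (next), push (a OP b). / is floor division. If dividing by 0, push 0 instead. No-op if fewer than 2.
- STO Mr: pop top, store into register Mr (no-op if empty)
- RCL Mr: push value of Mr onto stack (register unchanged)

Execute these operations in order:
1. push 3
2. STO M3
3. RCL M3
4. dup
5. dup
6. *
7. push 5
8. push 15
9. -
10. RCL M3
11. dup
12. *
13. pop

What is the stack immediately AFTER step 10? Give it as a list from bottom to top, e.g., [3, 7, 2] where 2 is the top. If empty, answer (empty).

After op 1 (push 3): stack=[3] mem=[0,0,0,0]
After op 2 (STO M3): stack=[empty] mem=[0,0,0,3]
After op 3 (RCL M3): stack=[3] mem=[0,0,0,3]
After op 4 (dup): stack=[3,3] mem=[0,0,0,3]
After op 5 (dup): stack=[3,3,3] mem=[0,0,0,3]
After op 6 (*): stack=[3,9] mem=[0,0,0,3]
After op 7 (push 5): stack=[3,9,5] mem=[0,0,0,3]
After op 8 (push 15): stack=[3,9,5,15] mem=[0,0,0,3]
After op 9 (-): stack=[3,9,-10] mem=[0,0,0,3]
After op 10 (RCL M3): stack=[3,9,-10,3] mem=[0,0,0,3]

[3, 9, -10, 3]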